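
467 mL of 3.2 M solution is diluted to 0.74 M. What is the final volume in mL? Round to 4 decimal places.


Dilution: M1*V1 = M2*V2, solve for V2.
V2 = M1*V1 / M2
V2 = 3.2 * 467 / 0.74
V2 = 1494.4 / 0.74
V2 = 2019.45945946 mL, rounded to 4 dp:

2019.4595 mL


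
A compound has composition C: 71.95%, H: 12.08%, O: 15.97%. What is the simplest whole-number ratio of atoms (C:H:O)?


Assume 100 g of compound, divide each mass% by atomic mass to get moles, then normalize by the smallest to get a raw atom ratio.
Moles per 100 g: C: 71.95/12.011 = 5.9903, H: 12.08/1.008 = 11.9841, O: 15.97/15.999 = 0.9982
Raw ratio (divide by min = 0.9982): C: 6.001, H: 12.006, O: 1.0
Multiply by 1 to clear fractions: C: 6.001 ~= 6, H: 12.006 ~= 12, O: 1.0 ~= 1
Reduce by GCD to get the simplest whole-number ratio:

6:12:1


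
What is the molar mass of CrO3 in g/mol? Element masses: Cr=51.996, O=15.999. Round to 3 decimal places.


M = sum(count * atomic_mass) over atoms.
M = 1*51.996 + 3*15.999
M = 51.996 + 47.997
M = 99.993 g/mol, rounded to 3 dp:

99.993 g/mol


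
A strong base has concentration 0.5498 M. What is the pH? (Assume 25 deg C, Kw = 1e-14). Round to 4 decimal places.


A strong base dissociates completely, so [OH-] equals the given concentration.
pOH = -log10([OH-]) = -log10(0.5498) = 0.259795
pH = 14 - pOH = 14 - 0.259795
pH = 13.740205, rounded to 4 dp:

13.7402


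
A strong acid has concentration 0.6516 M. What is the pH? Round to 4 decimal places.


A strong acid dissociates completely, so [H+] equals the given concentration.
pH = -log10([H+]) = -log10(0.6516)
pH = 0.18601892, rounded to 4 dp:

0.1860


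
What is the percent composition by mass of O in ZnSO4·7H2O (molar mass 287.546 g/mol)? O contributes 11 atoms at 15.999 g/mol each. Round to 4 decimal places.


pct = 100 * (n_elem * M_elem) / M_total
mass_contribution = 11 * 15.999 = 175.989 g/mol
pct = 100 * 175.989 / 287.546
pct = 61.20377261 %, rounded to 4 dp:

61.2038 %


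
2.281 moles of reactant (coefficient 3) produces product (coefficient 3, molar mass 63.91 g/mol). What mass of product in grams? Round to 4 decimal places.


Use the coefficient ratio to convert reactant moles to product moles, then multiply by the product's molar mass.
moles_P = moles_R * (coeff_P / coeff_R) = 2.281 * (3/3) = 2.281
mass_P = moles_P * M_P = 2.281 * 63.91
mass_P = 145.77871 g, rounded to 4 dp:

145.7787 g


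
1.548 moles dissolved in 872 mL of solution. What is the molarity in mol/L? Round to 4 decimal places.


Convert volume to liters: V_L = V_mL / 1000.
V_L = 872 / 1000 = 0.872 L
M = n / V_L = 1.548 / 0.872
M = 1.77522936 mol/L, rounded to 4 dp:

1.7752 mol/L


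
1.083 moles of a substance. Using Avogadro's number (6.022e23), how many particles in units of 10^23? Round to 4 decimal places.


N = n * NA, then divide by 1e23 for the requested units.
N / 1e23 = n * 6.022
N / 1e23 = 1.083 * 6.022
N / 1e23 = 6.521826, rounded to 4 dp:

6.5218


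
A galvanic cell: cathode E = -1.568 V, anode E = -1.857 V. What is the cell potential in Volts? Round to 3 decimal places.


Standard cell potential: E_cell = E_cathode - E_anode.
E_cell = -1.568 - (-1.857)
E_cell = 0.289 V, rounded to 3 dp:

0.289 V


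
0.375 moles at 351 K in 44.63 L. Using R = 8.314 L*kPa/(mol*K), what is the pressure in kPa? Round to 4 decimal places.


PV = nRT, solve for P = nRT / V.
nRT = 0.375 * 8.314 * 351 = 1094.3302
P = 1094.3302 / 44.63
P = 24.52005826 kPa, rounded to 4 dp:

24.5201 kPa


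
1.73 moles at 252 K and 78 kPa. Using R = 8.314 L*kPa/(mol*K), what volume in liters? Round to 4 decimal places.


PV = nRT, solve for V = nRT / P.
nRT = 1.73 * 8.314 * 252 = 3624.5714
V = 3624.5714 / 78
V = 46.4688641 L, rounded to 4 dp:

46.4689 L


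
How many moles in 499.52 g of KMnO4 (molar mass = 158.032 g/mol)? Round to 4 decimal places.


n = mass / M
n = 499.52 / 158.032
n = 3.16087881 mol, rounded to 4 dp:

3.1609 mol


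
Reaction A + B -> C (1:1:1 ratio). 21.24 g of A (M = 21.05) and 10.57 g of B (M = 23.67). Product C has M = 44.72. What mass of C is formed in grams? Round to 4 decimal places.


Find moles of each reactant; the smaller value is the limiting reagent in a 1:1:1 reaction, so moles_C equals moles of the limiter.
n_A = mass_A / M_A = 21.24 / 21.05 = 1.009026 mol
n_B = mass_B / M_B = 10.57 / 23.67 = 0.446557 mol
Limiting reagent: B (smaller), n_limiting = 0.446557 mol
mass_C = n_limiting * M_C = 0.446557 * 44.72
mass_C = 19.97002904 g, rounded to 4 dp:

19.9700 g


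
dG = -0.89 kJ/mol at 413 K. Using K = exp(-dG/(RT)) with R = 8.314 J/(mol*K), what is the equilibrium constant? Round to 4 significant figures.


dG is in kJ/mol; multiply by 1000 to match R in J/(mol*K).
RT = 8.314 * 413 = 3433.682 J/mol
exponent = -dG*1000 / (RT) = -(-0.89*1000) / 3433.682 = 0.25919698
K = exp(0.25919698)
K = 1.295889, rounded to 4 significant figures:

1.296


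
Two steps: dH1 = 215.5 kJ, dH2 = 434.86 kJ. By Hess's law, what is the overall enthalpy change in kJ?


Hess's law: enthalpy is a state function, so add the step enthalpies.
dH_total = dH1 + dH2 = 215.5 + (434.86)
dH_total = 650.36 kJ:

650.36 kJ


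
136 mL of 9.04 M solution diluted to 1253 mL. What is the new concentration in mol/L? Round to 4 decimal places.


Dilution: M1*V1 = M2*V2, solve for M2.
M2 = M1*V1 / V2
M2 = 9.04 * 136 / 1253
M2 = 1229.44 / 1253
M2 = 0.98119713 mol/L, rounded to 4 dp:

0.9812 mol/L


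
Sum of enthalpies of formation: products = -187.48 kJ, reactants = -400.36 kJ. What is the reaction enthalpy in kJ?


dH_rxn = sum(dH_f products) - sum(dH_f reactants)
dH_rxn = -187.48 - (-400.36)
dH_rxn = 212.88 kJ:

212.88 kJ


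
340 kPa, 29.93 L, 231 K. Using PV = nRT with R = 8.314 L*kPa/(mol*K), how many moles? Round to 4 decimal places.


PV = nRT, solve for n = PV / (RT).
PV = 340 * 29.93 = 10176.2
RT = 8.314 * 231 = 1920.534
n = 10176.2 / 1920.534
n = 5.29863049 mol, rounded to 4 dp:

5.2986 mol


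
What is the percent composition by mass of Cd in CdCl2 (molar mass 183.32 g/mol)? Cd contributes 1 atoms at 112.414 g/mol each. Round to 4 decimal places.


pct = 100 * (n_elem * M_elem) / M_total
mass_contribution = 1 * 112.414 = 112.414 g/mol
pct = 100 * 112.414 / 183.32
pct = 61.321187 %, rounded to 4 dp:

61.3212 %


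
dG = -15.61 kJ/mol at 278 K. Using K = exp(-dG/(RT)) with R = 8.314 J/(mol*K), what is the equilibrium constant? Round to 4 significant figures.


dG is in kJ/mol; multiply by 1000 to match R in J/(mol*K).
RT = 8.314 * 278 = 2311.292 J/mol
exponent = -dG*1000 / (RT) = -(-15.61*1000) / 2311.292 = 6.75379831
K = exp(6.75379831)
K = 857.30891, rounded to 4 significant figures:

857.3


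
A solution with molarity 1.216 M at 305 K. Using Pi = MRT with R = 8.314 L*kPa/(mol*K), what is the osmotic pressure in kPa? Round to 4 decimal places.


Osmotic pressure (van't Hoff): Pi = M*R*T.
RT = 8.314 * 305 = 2535.77
Pi = 1.216 * 2535.77
Pi = 3083.49632 kPa, rounded to 4 dp:

3083.4963 kPa


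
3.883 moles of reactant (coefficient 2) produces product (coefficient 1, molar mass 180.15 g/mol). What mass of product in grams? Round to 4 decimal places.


Use the coefficient ratio to convert reactant moles to product moles, then multiply by the product's molar mass.
moles_P = moles_R * (coeff_P / coeff_R) = 3.883 * (1/2) = 1.9415
mass_P = moles_P * M_P = 1.9415 * 180.15
mass_P = 349.761225 g, rounded to 4 dp:

349.7612 g


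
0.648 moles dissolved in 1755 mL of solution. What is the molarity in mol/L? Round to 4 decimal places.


Convert volume to liters: V_L = V_mL / 1000.
V_L = 1755 / 1000 = 1.755 L
M = n / V_L = 0.648 / 1.755
M = 0.36923077 mol/L, rounded to 4 dp:

0.3692 mol/L


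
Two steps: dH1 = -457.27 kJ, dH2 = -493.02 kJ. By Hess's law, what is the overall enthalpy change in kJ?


Hess's law: enthalpy is a state function, so add the step enthalpies.
dH_total = dH1 + dH2 = -457.27 + (-493.02)
dH_total = -950.29 kJ:

-950.29 kJ


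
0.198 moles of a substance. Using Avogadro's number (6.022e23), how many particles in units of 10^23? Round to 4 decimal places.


N = n * NA, then divide by 1e23 for the requested units.
N / 1e23 = n * 6.022
N / 1e23 = 0.198 * 6.022
N / 1e23 = 1.192356, rounded to 4 dp:

1.1924


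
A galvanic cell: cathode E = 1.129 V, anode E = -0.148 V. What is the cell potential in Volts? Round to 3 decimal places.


Standard cell potential: E_cell = E_cathode - E_anode.
E_cell = 1.129 - (-0.148)
E_cell = 1.277 V, rounded to 3 dp:

1.277 V


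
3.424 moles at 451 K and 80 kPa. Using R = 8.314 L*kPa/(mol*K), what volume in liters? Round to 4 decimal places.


PV = nRT, solve for V = nRT / P.
nRT = 3.424 * 8.314 * 451 = 12838.6783
V = 12838.6783 / 80
V = 160.48347875 L, rounded to 4 dp:

160.4835 L


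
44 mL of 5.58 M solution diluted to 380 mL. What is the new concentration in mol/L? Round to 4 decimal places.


Dilution: M1*V1 = M2*V2, solve for M2.
M2 = M1*V1 / V2
M2 = 5.58 * 44 / 380
M2 = 245.52 / 380
M2 = 0.64610526 mol/L, rounded to 4 dp:

0.6461 mol/L


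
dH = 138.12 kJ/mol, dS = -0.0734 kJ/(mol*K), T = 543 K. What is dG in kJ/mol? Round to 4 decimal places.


Gibbs: dG = dH - T*dS (consistent units, dS already in kJ/(mol*K)).
T*dS = 543 * -0.0734 = -39.8562
dG = 138.12 - (-39.8562)
dG = 177.9762 kJ/mol, rounded to 4 dp:

177.9762 kJ/mol


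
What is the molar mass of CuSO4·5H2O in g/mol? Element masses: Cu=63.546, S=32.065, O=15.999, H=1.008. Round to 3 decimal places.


M = sum(count * atomic_mass) over atoms.
M = 1*63.546 + 1*32.065 + 9*15.999 + 10*1.008
M = 63.546 + 32.065 + 143.991 + 10.08
M = 249.682 g/mol, rounded to 3 dp:

249.682 g/mol


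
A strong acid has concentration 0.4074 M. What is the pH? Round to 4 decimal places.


A strong acid dissociates completely, so [H+] equals the given concentration.
pH = -log10([H+]) = -log10(0.4074)
pH = 0.38997898, rounded to 4 dp:

0.3900


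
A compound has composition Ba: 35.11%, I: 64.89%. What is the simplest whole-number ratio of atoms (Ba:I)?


Assume 100 g of compound, divide each mass% by atomic mass to get moles, then normalize by the smallest to get a raw atom ratio.
Moles per 100 g: Ba: 35.11/137.327 = 0.2557, I: 64.89/126.904 = 0.5113
Raw ratio (divide by min = 0.2557): Ba: 1.0, I: 2.0
Multiply by 1 to clear fractions: Ba: 1.0 ~= 1, I: 2.0 ~= 2
Reduce by GCD to get the simplest whole-number ratio:

1:2


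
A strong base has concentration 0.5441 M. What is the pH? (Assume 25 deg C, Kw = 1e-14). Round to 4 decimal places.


A strong base dissociates completely, so [OH-] equals the given concentration.
pOH = -log10([OH-]) = -log10(0.5441) = 0.264321
pH = 14 - pOH = 14 - 0.264321
pH = 13.735679, rounded to 4 dp:

13.7357


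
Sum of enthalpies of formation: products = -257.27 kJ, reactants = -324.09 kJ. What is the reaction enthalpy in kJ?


dH_rxn = sum(dH_f products) - sum(dH_f reactants)
dH_rxn = -257.27 - (-324.09)
dH_rxn = 66.82 kJ:

66.82 kJ


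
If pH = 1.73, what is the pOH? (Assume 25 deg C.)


At 25 deg C, pH + pOH = 14.
pOH = 14 - pH = 14 - 1.73
pOH = 12.27:

12.27


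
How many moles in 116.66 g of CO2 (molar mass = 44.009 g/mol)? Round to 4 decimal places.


n = mass / M
n = 116.66 / 44.009
n = 2.65082142 mol, rounded to 4 dp:

2.6508 mol


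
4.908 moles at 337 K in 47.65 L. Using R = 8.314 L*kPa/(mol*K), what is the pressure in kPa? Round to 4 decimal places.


PV = nRT, solve for P = nRT / V.
nRT = 4.908 * 8.314 * 337 = 13751.3227
P = 13751.3227 / 47.65
P = 288.59019307 kPa, rounded to 4 dp:

288.5902 kPa


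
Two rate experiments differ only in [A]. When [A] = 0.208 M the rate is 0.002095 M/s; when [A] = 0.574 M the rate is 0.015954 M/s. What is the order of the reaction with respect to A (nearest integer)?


Rate is proportional to [A]^n, so rate2/rate1 = ([A]2/[A]1)^n. Take logs to solve for n.
rate2/rate1 = 0.015954 / 0.002095 = 7.6153
[A]2/[A]1 = 0.574 / 0.208 = 2.7596
n = ln(7.6153) / ln(2.7596) = 2.0
Nearest integer order:

2


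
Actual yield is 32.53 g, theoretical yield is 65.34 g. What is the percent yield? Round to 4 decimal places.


% yield = 100 * actual / theoretical
% yield = 100 * 32.53 / 65.34
% yield = 49.78573615 %, rounded to 4 dp:

49.7857 %


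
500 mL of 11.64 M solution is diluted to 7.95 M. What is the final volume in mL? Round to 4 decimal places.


Dilution: M1*V1 = M2*V2, solve for V2.
V2 = M1*V1 / M2
V2 = 11.64 * 500 / 7.95
V2 = 5820.0 / 7.95
V2 = 732.0754717 mL, rounded to 4 dp:

732.0755 mL


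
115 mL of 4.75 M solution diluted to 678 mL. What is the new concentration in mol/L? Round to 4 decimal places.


Dilution: M1*V1 = M2*V2, solve for M2.
M2 = M1*V1 / V2
M2 = 4.75 * 115 / 678
M2 = 546.25 / 678
M2 = 0.80567847 mol/L, rounded to 4 dp:

0.8057 mol/L


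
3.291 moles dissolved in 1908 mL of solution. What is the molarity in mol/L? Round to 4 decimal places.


Convert volume to liters: V_L = V_mL / 1000.
V_L = 1908 / 1000 = 1.908 L
M = n / V_L = 3.291 / 1.908
M = 1.72484277 mol/L, rounded to 4 dp:

1.7248 mol/L


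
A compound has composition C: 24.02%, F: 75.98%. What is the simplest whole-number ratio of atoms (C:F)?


Assume 100 g of compound, divide each mass% by atomic mass to get moles, then normalize by the smallest to get a raw atom ratio.
Moles per 100 g: C: 24.02/12.011 = 1.9998, F: 75.98/18.998 = 3.9994
Raw ratio (divide by min = 1.9998): C: 1.0, F: 2.0
Multiply by 1 to clear fractions: C: 1.0 ~= 1, F: 2.0 ~= 2
Reduce by GCD to get the simplest whole-number ratio:

1:2


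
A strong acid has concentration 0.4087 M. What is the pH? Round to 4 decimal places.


A strong acid dissociates completely, so [H+] equals the given concentration.
pH = -log10([H+]) = -log10(0.4087)
pH = 0.38859536, rounded to 4 dp:

0.3886


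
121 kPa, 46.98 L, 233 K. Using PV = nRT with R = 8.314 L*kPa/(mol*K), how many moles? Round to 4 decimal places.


PV = nRT, solve for n = PV / (RT).
PV = 121 * 46.98 = 5684.58
RT = 8.314 * 233 = 1937.162
n = 5684.58 / 1937.162
n = 2.9344887 mol, rounded to 4 dp:

2.9345 mol


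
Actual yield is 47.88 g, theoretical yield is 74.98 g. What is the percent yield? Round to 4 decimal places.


% yield = 100 * actual / theoretical
% yield = 100 * 47.88 / 74.98
% yield = 63.85702854 %, rounded to 4 dp:

63.8570 %


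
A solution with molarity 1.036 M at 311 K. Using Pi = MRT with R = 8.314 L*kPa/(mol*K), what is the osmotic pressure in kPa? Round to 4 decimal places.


Osmotic pressure (van't Hoff): Pi = M*R*T.
RT = 8.314 * 311 = 2585.654
Pi = 1.036 * 2585.654
Pi = 2678.737544 kPa, rounded to 4 dp:

2678.7375 kPa


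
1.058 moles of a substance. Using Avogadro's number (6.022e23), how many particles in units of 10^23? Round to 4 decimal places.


N = n * NA, then divide by 1e23 for the requested units.
N / 1e23 = n * 6.022
N / 1e23 = 1.058 * 6.022
N / 1e23 = 6.371276, rounded to 4 dp:

6.3713


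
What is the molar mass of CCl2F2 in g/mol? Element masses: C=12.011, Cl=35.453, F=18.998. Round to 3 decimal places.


M = sum(count * atomic_mass) over atoms.
M = 1*12.011 + 2*35.453 + 2*18.998
M = 12.011 + 70.906 + 37.996
M = 120.913 g/mol, rounded to 3 dp:

120.913 g/mol


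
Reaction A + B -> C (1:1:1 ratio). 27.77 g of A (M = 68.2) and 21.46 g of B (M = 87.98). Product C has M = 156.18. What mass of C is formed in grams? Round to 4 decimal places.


Find moles of each reactant; the smaller value is the limiting reagent in a 1:1:1 reaction, so moles_C equals moles of the limiter.
n_A = mass_A / M_A = 27.77 / 68.2 = 0.407185 mol
n_B = mass_B / M_B = 21.46 / 87.98 = 0.243919 mol
Limiting reagent: B (smaller), n_limiting = 0.243919 mol
mass_C = n_limiting * M_C = 0.243919 * 156.18
mass_C = 38.09526942 g, rounded to 4 dp:

38.0953 g


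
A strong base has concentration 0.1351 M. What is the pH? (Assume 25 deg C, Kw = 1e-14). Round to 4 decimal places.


A strong base dissociates completely, so [OH-] equals the given concentration.
pOH = -log10([OH-]) = -log10(0.1351) = 0.869345
pH = 14 - pOH = 14 - 0.869345
pH = 13.130655, rounded to 4 dp:

13.1307


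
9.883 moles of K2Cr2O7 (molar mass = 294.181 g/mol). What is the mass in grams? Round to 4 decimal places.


mass = n * M
mass = 9.883 * 294.181
mass = 2907.390823 g, rounded to 4 dp:

2907.3908 g


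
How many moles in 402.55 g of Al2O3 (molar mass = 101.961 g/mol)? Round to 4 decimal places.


n = mass / M
n = 402.55 / 101.961
n = 3.94807819 mol, rounded to 4 dp:

3.9481 mol


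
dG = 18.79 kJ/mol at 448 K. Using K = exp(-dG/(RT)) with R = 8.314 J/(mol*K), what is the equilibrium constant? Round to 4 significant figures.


dG is in kJ/mol; multiply by 1000 to match R in J/(mol*K).
RT = 8.314 * 448 = 3724.672 J/mol
exponent = -dG*1000 / (RT) = -(18.79*1000) / 3724.672 = -5.04473951
K = exp(-5.04473951)
K = 0.0064431385, rounded to 4 significant figures:

0.006443


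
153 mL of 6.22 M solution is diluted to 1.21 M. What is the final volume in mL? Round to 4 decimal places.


Dilution: M1*V1 = M2*V2, solve for V2.
V2 = M1*V1 / M2
V2 = 6.22 * 153 / 1.21
V2 = 951.66 / 1.21
V2 = 786.49586777 mL, rounded to 4 dp:

786.4959 mL


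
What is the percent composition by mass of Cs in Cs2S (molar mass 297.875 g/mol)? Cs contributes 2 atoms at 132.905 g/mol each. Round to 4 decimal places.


pct = 100 * (n_elem * M_elem) / M_total
mass_contribution = 2 * 132.905 = 265.81 g/mol
pct = 100 * 265.81 / 297.875
pct = 89.23541754 %, rounded to 4 dp:

89.2354 %


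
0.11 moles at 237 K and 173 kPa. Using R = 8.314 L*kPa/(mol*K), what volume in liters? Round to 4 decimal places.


PV = nRT, solve for V = nRT / P.
nRT = 0.11 * 8.314 * 237 = 216.746
V = 216.746 / 173
V = 1.25286705 L, rounded to 4 dp:

1.2529 L


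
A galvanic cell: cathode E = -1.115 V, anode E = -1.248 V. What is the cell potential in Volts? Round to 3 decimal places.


Standard cell potential: E_cell = E_cathode - E_anode.
E_cell = -1.115 - (-1.248)
E_cell = 0.133 V, rounded to 3 dp:

0.133 V


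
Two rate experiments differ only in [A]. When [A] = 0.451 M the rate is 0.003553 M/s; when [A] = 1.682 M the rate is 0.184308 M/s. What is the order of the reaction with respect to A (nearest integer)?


Rate is proportional to [A]^n, so rate2/rate1 = ([A]2/[A]1)^n. Take logs to solve for n.
rate2/rate1 = 0.184308 / 0.003553 = 51.8739
[A]2/[A]1 = 1.682 / 0.451 = 3.7295
n = ln(51.8739) / ln(3.7295) = 3.0
Nearest integer order:

3


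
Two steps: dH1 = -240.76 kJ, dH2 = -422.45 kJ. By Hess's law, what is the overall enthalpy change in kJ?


Hess's law: enthalpy is a state function, so add the step enthalpies.
dH_total = dH1 + dH2 = -240.76 + (-422.45)
dH_total = -663.21 kJ:

-663.21 kJ


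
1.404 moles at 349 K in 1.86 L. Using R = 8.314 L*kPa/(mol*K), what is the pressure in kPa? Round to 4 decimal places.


PV = nRT, solve for P = nRT / V.
nRT = 1.404 * 8.314 * 349 = 4073.8267
P = 4073.8267 / 1.86
P = 2190.2294086 kPa, rounded to 4 dp:

2190.2294 kPa


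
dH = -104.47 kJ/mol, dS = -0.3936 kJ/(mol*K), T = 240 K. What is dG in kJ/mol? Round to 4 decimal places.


Gibbs: dG = dH - T*dS (consistent units, dS already in kJ/(mol*K)).
T*dS = 240 * -0.3936 = -94.464
dG = -104.47 - (-94.464)
dG = -10.006 kJ/mol, rounded to 4 dp:

-10.0060 kJ/mol


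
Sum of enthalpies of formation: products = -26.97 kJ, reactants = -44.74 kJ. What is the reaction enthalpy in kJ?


dH_rxn = sum(dH_f products) - sum(dH_f reactants)
dH_rxn = -26.97 - (-44.74)
dH_rxn = 17.77 kJ:

17.77 kJ


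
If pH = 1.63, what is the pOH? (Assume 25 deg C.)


At 25 deg C, pH + pOH = 14.
pOH = 14 - pH = 14 - 1.63
pOH = 12.37:

12.37


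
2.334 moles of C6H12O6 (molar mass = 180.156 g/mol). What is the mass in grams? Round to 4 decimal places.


mass = n * M
mass = 2.334 * 180.156
mass = 420.484104 g, rounded to 4 dp:

420.4841 g


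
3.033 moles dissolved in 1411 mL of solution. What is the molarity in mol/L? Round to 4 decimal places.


Convert volume to liters: V_L = V_mL / 1000.
V_L = 1411 / 1000 = 1.411 L
M = n / V_L = 3.033 / 1.411
M = 2.14953933 mol/L, rounded to 4 dp:

2.1495 mol/L


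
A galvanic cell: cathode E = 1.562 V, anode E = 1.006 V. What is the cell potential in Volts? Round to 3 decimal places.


Standard cell potential: E_cell = E_cathode - E_anode.
E_cell = 1.562 - (1.006)
E_cell = 0.556 V, rounded to 3 dp:

0.556 V


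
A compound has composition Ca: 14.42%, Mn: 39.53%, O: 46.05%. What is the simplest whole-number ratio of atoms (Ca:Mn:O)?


Assume 100 g of compound, divide each mass% by atomic mass to get moles, then normalize by the smallest to get a raw atom ratio.
Moles per 100 g: Ca: 14.42/40.078 = 0.3598, Mn: 39.53/54.938 = 0.7195, O: 46.05/15.999 = 2.8783
Raw ratio (divide by min = 0.3598): Ca: 1.0, Mn: 2.0, O: 8.0
Multiply by 1 to clear fractions: Ca: 1.0 ~= 1, Mn: 2.0 ~= 2, O: 8.0 ~= 8
Reduce by GCD to get the simplest whole-number ratio:

1:2:8


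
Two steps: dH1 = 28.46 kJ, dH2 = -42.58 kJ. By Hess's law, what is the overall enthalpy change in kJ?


Hess's law: enthalpy is a state function, so add the step enthalpies.
dH_total = dH1 + dH2 = 28.46 + (-42.58)
dH_total = -14.12 kJ:

-14.12 kJ


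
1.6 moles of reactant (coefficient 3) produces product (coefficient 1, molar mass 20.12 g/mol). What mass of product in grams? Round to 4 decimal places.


Use the coefficient ratio to convert reactant moles to product moles, then multiply by the product's molar mass.
moles_P = moles_R * (coeff_P / coeff_R) = 1.6 * (1/3) = 0.533333
mass_P = moles_P * M_P = 0.533333 * 20.12
mass_P = 10.73065996 g, rounded to 4 dp:

10.7307 g


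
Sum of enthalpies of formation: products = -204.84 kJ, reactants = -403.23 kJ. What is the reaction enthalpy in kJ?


dH_rxn = sum(dH_f products) - sum(dH_f reactants)
dH_rxn = -204.84 - (-403.23)
dH_rxn = 198.39 kJ:

198.39 kJ


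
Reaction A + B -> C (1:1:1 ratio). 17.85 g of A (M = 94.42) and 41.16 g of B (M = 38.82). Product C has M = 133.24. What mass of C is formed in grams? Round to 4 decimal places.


Find moles of each reactant; the smaller value is the limiting reagent in a 1:1:1 reaction, so moles_C equals moles of the limiter.
n_A = mass_A / M_A = 17.85 / 94.42 = 0.189049 mol
n_B = mass_B / M_B = 41.16 / 38.82 = 1.060278 mol
Limiting reagent: A (smaller), n_limiting = 0.189049 mol
mass_C = n_limiting * M_C = 0.189049 * 133.24
mass_C = 25.18888876 g, rounded to 4 dp:

25.1889 g


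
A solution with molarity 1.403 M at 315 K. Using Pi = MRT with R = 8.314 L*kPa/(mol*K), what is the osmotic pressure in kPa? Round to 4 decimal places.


Osmotic pressure (van't Hoff): Pi = M*R*T.
RT = 8.314 * 315 = 2618.91
Pi = 1.403 * 2618.91
Pi = 3674.33073 kPa, rounded to 4 dp:

3674.3307 kPa


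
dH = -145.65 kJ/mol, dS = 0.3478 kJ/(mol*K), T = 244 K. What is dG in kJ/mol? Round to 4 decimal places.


Gibbs: dG = dH - T*dS (consistent units, dS already in kJ/(mol*K)).
T*dS = 244 * 0.3478 = 84.8632
dG = -145.65 - (84.8632)
dG = -230.5132 kJ/mol, rounded to 4 dp:

-230.5132 kJ/mol


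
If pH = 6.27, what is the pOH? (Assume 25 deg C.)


At 25 deg C, pH + pOH = 14.
pOH = 14 - pH = 14 - 6.27
pOH = 7.73:

7.73


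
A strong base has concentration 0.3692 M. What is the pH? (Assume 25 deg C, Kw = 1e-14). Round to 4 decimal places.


A strong base dissociates completely, so [OH-] equals the given concentration.
pOH = -log10([OH-]) = -log10(0.3692) = 0.432738
pH = 14 - pOH = 14 - 0.432738
pH = 13.567262, rounded to 4 dp:

13.5673


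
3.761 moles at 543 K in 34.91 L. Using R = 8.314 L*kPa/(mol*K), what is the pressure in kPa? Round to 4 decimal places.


PV = nRT, solve for P = nRT / V.
nRT = 3.761 * 8.314 * 543 = 16979.042
P = 16979.042 / 34.91
P = 486.36614151 kPa, rounded to 4 dp:

486.3661 kPa


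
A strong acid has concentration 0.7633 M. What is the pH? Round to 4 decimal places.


A strong acid dissociates completely, so [H+] equals the given concentration.
pH = -log10([H+]) = -log10(0.7633)
pH = 0.11730474, rounded to 4 dp:

0.1173


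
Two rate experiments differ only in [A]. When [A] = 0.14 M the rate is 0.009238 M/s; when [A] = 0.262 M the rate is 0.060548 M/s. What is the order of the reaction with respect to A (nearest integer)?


Rate is proportional to [A]^n, so rate2/rate1 = ([A]2/[A]1)^n. Take logs to solve for n.
rate2/rate1 = 0.060548 / 0.009238 = 6.5542
[A]2/[A]1 = 0.262 / 0.14 = 1.8714
n = ln(6.5542) / ln(1.8714) = 3.0
Nearest integer order:

3


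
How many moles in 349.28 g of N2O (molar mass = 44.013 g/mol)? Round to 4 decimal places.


n = mass / M
n = 349.28 / 44.013
n = 7.93583714 mol, rounded to 4 dp:

7.9358 mol


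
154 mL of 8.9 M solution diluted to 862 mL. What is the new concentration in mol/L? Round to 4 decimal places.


Dilution: M1*V1 = M2*V2, solve for M2.
M2 = M1*V1 / V2
M2 = 8.9 * 154 / 862
M2 = 1370.6 / 862
M2 = 1.5900232 mol/L, rounded to 4 dp:

1.5900 mol/L


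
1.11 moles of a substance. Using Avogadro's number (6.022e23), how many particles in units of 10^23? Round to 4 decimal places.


N = n * NA, then divide by 1e23 for the requested units.
N / 1e23 = n * 6.022
N / 1e23 = 1.11 * 6.022
N / 1e23 = 6.68442, rounded to 4 dp:

6.6844


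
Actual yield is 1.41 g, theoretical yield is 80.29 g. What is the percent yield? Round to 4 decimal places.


% yield = 100 * actual / theoretical
% yield = 100 * 1.41 / 80.29
% yield = 1.75613401 %, rounded to 4 dp:

1.7561 %


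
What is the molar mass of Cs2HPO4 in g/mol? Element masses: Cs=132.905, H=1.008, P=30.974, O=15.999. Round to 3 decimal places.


M = sum(count * atomic_mass) over atoms.
M = 2*132.905 + 1*1.008 + 1*30.974 + 4*15.999
M = 265.81 + 1.008 + 30.974 + 63.996
M = 361.788 g/mol, rounded to 3 dp:

361.788 g/mol


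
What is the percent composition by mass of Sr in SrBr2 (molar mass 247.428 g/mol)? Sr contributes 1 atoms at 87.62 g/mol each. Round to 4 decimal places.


pct = 100 * (n_elem * M_elem) / M_total
mass_contribution = 1 * 87.62 = 87.62 g/mol
pct = 100 * 87.62 / 247.428
pct = 35.41232197 %, rounded to 4 dp:

35.4123 %


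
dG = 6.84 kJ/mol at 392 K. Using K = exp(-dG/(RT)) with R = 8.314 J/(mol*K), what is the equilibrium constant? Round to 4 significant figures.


dG is in kJ/mol; multiply by 1000 to match R in J/(mol*K).
RT = 8.314 * 392 = 3259.088 J/mol
exponent = -dG*1000 / (RT) = -(6.84*1000) / 3259.088 = -2.09874664
K = exp(-2.09874664)
K = 0.12261001, rounded to 4 significant figures:

0.1226


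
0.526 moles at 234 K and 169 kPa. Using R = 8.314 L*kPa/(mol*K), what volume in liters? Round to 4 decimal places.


PV = nRT, solve for V = nRT / P.
nRT = 0.526 * 8.314 * 234 = 1023.3204
V = 1023.3204 / 169
V = 6.0551503 L, rounded to 4 dp:

6.0552 L


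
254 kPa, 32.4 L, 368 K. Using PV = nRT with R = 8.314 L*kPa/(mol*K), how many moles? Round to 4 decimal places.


PV = nRT, solve for n = PV / (RT).
PV = 254 * 32.4 = 8229.6
RT = 8.314 * 368 = 3059.552
n = 8229.6 / 3059.552
n = 2.68980557 mol, rounded to 4 dp:

2.6898 mol


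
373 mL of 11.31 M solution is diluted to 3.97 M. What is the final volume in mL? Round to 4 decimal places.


Dilution: M1*V1 = M2*V2, solve for V2.
V2 = M1*V1 / M2
V2 = 11.31 * 373 / 3.97
V2 = 4218.63 / 3.97
V2 = 1062.62720403 mL, rounded to 4 dp:

1062.6272 mL


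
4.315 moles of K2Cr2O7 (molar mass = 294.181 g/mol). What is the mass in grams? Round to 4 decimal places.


mass = n * M
mass = 4.315 * 294.181
mass = 1269.391015 g, rounded to 4 dp:

1269.3910 g


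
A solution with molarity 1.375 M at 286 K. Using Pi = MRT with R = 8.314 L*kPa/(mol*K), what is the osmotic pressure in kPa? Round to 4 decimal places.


Osmotic pressure (van't Hoff): Pi = M*R*T.
RT = 8.314 * 286 = 2377.804
Pi = 1.375 * 2377.804
Pi = 3269.4805 kPa, rounded to 4 dp:

3269.4805 kPa


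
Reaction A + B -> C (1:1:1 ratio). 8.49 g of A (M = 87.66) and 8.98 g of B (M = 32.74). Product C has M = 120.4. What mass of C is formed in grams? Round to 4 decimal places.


Find moles of each reactant; the smaller value is the limiting reagent in a 1:1:1 reaction, so moles_C equals moles of the limiter.
n_A = mass_A / M_A = 8.49 / 87.66 = 0.096851 mol
n_B = mass_B / M_B = 8.98 / 32.74 = 0.274282 mol
Limiting reagent: A (smaller), n_limiting = 0.096851 mol
mass_C = n_limiting * M_C = 0.096851 * 120.4
mass_C = 11.6608604 g, rounded to 4 dp:

11.6609 g


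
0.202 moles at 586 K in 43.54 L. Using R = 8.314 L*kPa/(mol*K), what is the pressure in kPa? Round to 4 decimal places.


PV = nRT, solve for P = nRT / V.
nRT = 0.202 * 8.314 * 586 = 984.1448
P = 984.1448 / 43.54
P = 22.60323381 kPa, rounded to 4 dp:

22.6032 kPa


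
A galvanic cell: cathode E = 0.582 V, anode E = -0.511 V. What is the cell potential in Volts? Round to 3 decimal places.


Standard cell potential: E_cell = E_cathode - E_anode.
E_cell = 0.582 - (-0.511)
E_cell = 1.093 V, rounded to 3 dp:

1.093 V


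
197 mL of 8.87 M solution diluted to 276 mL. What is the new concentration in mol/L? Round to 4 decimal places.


Dilution: M1*V1 = M2*V2, solve for M2.
M2 = M1*V1 / V2
M2 = 8.87 * 197 / 276
M2 = 1747.39 / 276
M2 = 6.33112319 mol/L, rounded to 4 dp:

6.3311 mol/L


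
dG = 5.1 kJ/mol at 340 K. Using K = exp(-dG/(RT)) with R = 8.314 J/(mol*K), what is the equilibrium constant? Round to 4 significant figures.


dG is in kJ/mol; multiply by 1000 to match R in J/(mol*K).
RT = 8.314 * 340 = 2826.76 J/mol
exponent = -dG*1000 / (RT) = -(5.1*1000) / 2826.76 = -1.80418571
K = exp(-1.80418571)
K = 0.16460844, rounded to 4 significant figures:

0.1646


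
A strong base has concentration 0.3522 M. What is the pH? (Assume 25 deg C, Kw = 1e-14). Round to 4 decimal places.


A strong base dissociates completely, so [OH-] equals the given concentration.
pOH = -log10([OH-]) = -log10(0.3522) = 0.453211
pH = 14 - pOH = 14 - 0.453211
pH = 13.546789, rounded to 4 dp:

13.5468


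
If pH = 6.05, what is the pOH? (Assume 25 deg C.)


At 25 deg C, pH + pOH = 14.
pOH = 14 - pH = 14 - 6.05
pOH = 7.95:

7.95


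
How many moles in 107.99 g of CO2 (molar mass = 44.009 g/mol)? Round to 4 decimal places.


n = mass / M
n = 107.99 / 44.009
n = 2.45381626 mol, rounded to 4 dp:

2.4538 mol


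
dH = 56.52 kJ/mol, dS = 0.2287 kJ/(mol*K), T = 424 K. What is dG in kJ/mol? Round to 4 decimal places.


Gibbs: dG = dH - T*dS (consistent units, dS already in kJ/(mol*K)).
T*dS = 424 * 0.2287 = 96.9688
dG = 56.52 - (96.9688)
dG = -40.4488 kJ/mol, rounded to 4 dp:

-40.4488 kJ/mol


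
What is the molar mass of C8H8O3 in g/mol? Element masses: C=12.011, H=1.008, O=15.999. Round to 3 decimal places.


M = sum(count * atomic_mass) over atoms.
M = 8*12.011 + 8*1.008 + 3*15.999
M = 96.088 + 8.064 + 47.997
M = 152.149 g/mol, rounded to 3 dp:

152.149 g/mol


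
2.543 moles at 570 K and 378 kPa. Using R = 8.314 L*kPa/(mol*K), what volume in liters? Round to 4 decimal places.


PV = nRT, solve for V = nRT / P.
nRT = 2.543 * 8.314 * 570 = 12051.2261
V = 12051.2261 / 378
V = 31.88155053 L, rounded to 4 dp:

31.8816 L


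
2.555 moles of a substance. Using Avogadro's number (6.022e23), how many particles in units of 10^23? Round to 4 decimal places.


N = n * NA, then divide by 1e23 for the requested units.
N / 1e23 = n * 6.022
N / 1e23 = 2.555 * 6.022
N / 1e23 = 15.38621, rounded to 4 dp:

15.3862


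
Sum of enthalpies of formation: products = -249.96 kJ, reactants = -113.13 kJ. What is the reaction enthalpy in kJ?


dH_rxn = sum(dH_f products) - sum(dH_f reactants)
dH_rxn = -249.96 - (-113.13)
dH_rxn = -136.83 kJ:

-136.83 kJ


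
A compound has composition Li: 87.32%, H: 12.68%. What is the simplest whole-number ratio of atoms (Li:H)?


Assume 100 g of compound, divide each mass% by atomic mass to get moles, then normalize by the smallest to get a raw atom ratio.
Moles per 100 g: Li: 87.32/6.941 = 12.5803, H: 12.68/1.008 = 12.5794
Raw ratio (divide by min = 12.5794): Li: 1.0, H: 1.0
Multiply by 1 to clear fractions: Li: 1.0 ~= 1, H: 1.0 ~= 1
Reduce by GCD to get the simplest whole-number ratio:

1:1


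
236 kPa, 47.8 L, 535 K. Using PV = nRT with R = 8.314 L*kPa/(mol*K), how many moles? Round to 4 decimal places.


PV = nRT, solve for n = PV / (RT).
PV = 236 * 47.8 = 11280.8
RT = 8.314 * 535 = 4447.99
n = 11280.8 / 4447.99
n = 2.53615678 mol, rounded to 4 dp:

2.5362 mol


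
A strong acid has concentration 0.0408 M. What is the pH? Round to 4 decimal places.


A strong acid dissociates completely, so [H+] equals the given concentration.
pH = -log10([H+]) = -log10(0.0408)
pH = 1.38933984, rounded to 4 dp:

1.3893


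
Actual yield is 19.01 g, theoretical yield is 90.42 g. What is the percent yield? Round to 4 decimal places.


% yield = 100 * actual / theoretical
% yield = 100 * 19.01 / 90.42
% yield = 21.02410971 %, rounded to 4 dp:

21.0241 %


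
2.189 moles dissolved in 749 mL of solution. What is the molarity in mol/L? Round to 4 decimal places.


Convert volume to liters: V_L = V_mL / 1000.
V_L = 749 / 1000 = 0.749 L
M = n / V_L = 2.189 / 0.749
M = 2.92256342 mol/L, rounded to 4 dp:

2.9226 mol/L


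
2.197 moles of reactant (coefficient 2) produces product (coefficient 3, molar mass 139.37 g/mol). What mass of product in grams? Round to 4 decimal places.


Use the coefficient ratio to convert reactant moles to product moles, then multiply by the product's molar mass.
moles_P = moles_R * (coeff_P / coeff_R) = 2.197 * (3/2) = 3.2955
mass_P = moles_P * M_P = 3.2955 * 139.37
mass_P = 459.293835 g, rounded to 4 dp:

459.2938 g


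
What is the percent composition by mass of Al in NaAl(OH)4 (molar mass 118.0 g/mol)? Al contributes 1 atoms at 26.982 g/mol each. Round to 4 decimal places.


pct = 100 * (n_elem * M_elem) / M_total
mass_contribution = 1 * 26.982 = 26.982 g/mol
pct = 100 * 26.982 / 118.0
pct = 22.86610169 %, rounded to 4 dp:

22.8661 %


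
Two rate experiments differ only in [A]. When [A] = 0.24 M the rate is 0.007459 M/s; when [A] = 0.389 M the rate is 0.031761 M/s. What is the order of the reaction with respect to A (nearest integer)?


Rate is proportional to [A]^n, so rate2/rate1 = ([A]2/[A]1)^n. Take logs to solve for n.
rate2/rate1 = 0.031761 / 0.007459 = 4.2581
[A]2/[A]1 = 0.389 / 0.24 = 1.6208
n = ln(4.2581) / ln(1.6208) = 3.0
Nearest integer order:

3


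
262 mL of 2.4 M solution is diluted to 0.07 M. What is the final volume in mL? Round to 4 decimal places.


Dilution: M1*V1 = M2*V2, solve for V2.
V2 = M1*V1 / M2
V2 = 2.4 * 262 / 0.07
V2 = 628.8 / 0.07
V2 = 8982.85714286 mL, rounded to 4 dp:

8982.8571 mL


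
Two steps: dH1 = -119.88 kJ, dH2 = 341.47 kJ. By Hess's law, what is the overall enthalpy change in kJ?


Hess's law: enthalpy is a state function, so add the step enthalpies.
dH_total = dH1 + dH2 = -119.88 + (341.47)
dH_total = 221.59 kJ:

221.59 kJ


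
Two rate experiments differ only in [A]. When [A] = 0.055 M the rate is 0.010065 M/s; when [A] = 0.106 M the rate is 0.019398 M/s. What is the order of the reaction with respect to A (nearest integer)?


Rate is proportional to [A]^n, so rate2/rate1 = ([A]2/[A]1)^n. Take logs to solve for n.
rate2/rate1 = 0.019398 / 0.010065 = 1.9273
[A]2/[A]1 = 0.106 / 0.055 = 1.9273
n = ln(1.9273) / ln(1.9273) = 1.0
Nearest integer order:

1


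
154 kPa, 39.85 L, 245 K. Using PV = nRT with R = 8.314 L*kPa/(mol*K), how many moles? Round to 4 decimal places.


PV = nRT, solve for n = PV / (RT).
PV = 154 * 39.85 = 6136.9
RT = 8.314 * 245 = 2036.93
n = 6136.9 / 2036.93
n = 3.01281831 mol, rounded to 4 dp:

3.0128 mol


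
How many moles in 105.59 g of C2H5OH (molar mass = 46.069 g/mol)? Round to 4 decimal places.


n = mass / M
n = 105.59 / 46.069
n = 2.29199679 mol, rounded to 4 dp:

2.2920 mol


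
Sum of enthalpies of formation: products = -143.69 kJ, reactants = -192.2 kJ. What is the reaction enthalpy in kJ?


dH_rxn = sum(dH_f products) - sum(dH_f reactants)
dH_rxn = -143.69 - (-192.2)
dH_rxn = 48.51 kJ:

48.51 kJ


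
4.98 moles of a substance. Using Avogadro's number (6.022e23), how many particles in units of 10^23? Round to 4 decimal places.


N = n * NA, then divide by 1e23 for the requested units.
N / 1e23 = n * 6.022
N / 1e23 = 4.98 * 6.022
N / 1e23 = 29.98956, rounded to 4 dp:

29.9896


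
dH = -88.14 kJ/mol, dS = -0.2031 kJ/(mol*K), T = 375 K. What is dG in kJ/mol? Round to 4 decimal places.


Gibbs: dG = dH - T*dS (consistent units, dS already in kJ/(mol*K)).
T*dS = 375 * -0.2031 = -76.1625
dG = -88.14 - (-76.1625)
dG = -11.9775 kJ/mol, rounded to 4 dp:

-11.9775 kJ/mol


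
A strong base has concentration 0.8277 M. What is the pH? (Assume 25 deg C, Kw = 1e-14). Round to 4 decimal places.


A strong base dissociates completely, so [OH-] equals the given concentration.
pOH = -log10([OH-]) = -log10(0.8277) = 0.082127
pH = 14 - pOH = 14 - 0.082127
pH = 13.917873, rounded to 4 dp:

13.9179


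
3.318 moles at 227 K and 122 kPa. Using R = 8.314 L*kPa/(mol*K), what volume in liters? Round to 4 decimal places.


PV = nRT, solve for V = nRT / P.
nRT = 3.318 * 8.314 * 227 = 6261.9884
V = 6261.9884 / 122
V = 51.32777377 L, rounded to 4 dp:

51.3278 L


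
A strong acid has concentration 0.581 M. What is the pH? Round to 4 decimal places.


A strong acid dissociates completely, so [H+] equals the given concentration.
pH = -log10([H+]) = -log10(0.581)
pH = 0.23582387, rounded to 4 dp:

0.2358


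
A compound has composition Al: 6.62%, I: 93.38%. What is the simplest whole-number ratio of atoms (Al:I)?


Assume 100 g of compound, divide each mass% by atomic mass to get moles, then normalize by the smallest to get a raw atom ratio.
Moles per 100 g: Al: 6.62/26.982 = 0.2453, I: 93.38/126.904 = 0.7358
Raw ratio (divide by min = 0.2453): Al: 1.0, I: 2.999
Multiply by 1 to clear fractions: Al: 1.0 ~= 1, I: 2.999 ~= 3
Reduce by GCD to get the simplest whole-number ratio:

1:3


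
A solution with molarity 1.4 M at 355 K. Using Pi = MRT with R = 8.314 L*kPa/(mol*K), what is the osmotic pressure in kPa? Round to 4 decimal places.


Osmotic pressure (van't Hoff): Pi = M*R*T.
RT = 8.314 * 355 = 2951.47
Pi = 1.4 * 2951.47
Pi = 4132.058 kPa, rounded to 4 dp:

4132.0580 kPa


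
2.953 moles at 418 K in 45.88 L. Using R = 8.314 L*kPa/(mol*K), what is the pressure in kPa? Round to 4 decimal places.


PV = nRT, solve for P = nRT / V.
nRT = 2.953 * 8.314 * 418 = 10262.4192
P = 10262.4192 / 45.88
P = 223.67958152 kPa, rounded to 4 dp:

223.6796 kPa


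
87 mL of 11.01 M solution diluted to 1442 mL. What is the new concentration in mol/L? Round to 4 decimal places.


Dilution: M1*V1 = M2*V2, solve for M2.
M2 = M1*V1 / V2
M2 = 11.01 * 87 / 1442
M2 = 957.87 / 1442
M2 = 0.66426491 mol/L, rounded to 4 dp:

0.6643 mol/L


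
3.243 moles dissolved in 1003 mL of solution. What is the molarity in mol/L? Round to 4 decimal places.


Convert volume to liters: V_L = V_mL / 1000.
V_L = 1003 / 1000 = 1.003 L
M = n / V_L = 3.243 / 1.003
M = 3.2333001 mol/L, rounded to 4 dp:

3.2333 mol/L


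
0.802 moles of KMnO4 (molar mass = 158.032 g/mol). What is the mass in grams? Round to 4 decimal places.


mass = n * M
mass = 0.802 * 158.032
mass = 126.741664 g, rounded to 4 dp:

126.7417 g


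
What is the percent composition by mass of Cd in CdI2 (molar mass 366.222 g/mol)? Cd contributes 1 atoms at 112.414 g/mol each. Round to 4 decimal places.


pct = 100 * (n_elem * M_elem) / M_total
mass_contribution = 1 * 112.414 = 112.414 g/mol
pct = 100 * 112.414 / 366.222
pct = 30.69558901 %, rounded to 4 dp:

30.6956 %


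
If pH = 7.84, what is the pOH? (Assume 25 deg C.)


At 25 deg C, pH + pOH = 14.
pOH = 14 - pH = 14 - 7.84
pOH = 6.16:

6.16


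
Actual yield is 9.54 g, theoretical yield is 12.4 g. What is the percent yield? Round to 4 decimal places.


% yield = 100 * actual / theoretical
% yield = 100 * 9.54 / 12.4
% yield = 76.93548387 %, rounded to 4 dp:

76.9355 %
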